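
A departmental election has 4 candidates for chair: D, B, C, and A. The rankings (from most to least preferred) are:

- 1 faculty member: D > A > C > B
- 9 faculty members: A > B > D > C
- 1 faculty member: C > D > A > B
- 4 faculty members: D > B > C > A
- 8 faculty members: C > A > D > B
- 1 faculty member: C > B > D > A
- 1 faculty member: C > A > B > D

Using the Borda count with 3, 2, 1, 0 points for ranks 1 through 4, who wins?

D: 1·3 + 9·1 + 1·2 + 4·3 + 8·1 + 1·1 + 1·0 = 35
B: 1·0 + 9·2 + 1·0 + 4·2 + 8·0 + 1·2 + 1·1 = 29
C: 1·1 + 9·0 + 1·3 + 4·1 + 8·3 + 1·3 + 1·3 = 38
A: 1·2 + 9·3 + 1·1 + 4·0 + 8·2 + 1·0 + 1·2 = 48
A has the highest Borda score (48).

A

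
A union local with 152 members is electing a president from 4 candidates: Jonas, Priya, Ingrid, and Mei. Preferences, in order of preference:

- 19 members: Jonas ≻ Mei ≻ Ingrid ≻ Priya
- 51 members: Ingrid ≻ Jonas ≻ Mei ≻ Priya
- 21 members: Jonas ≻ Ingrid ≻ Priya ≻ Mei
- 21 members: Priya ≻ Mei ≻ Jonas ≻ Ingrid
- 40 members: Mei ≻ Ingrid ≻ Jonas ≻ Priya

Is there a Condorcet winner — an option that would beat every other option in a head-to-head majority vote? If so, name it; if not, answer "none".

Checking pairwise contests:
Ingrid beats Jonas 91–61.
Jonas beats Priya 131–21.
Mei beats Ingrid 80–72.
Jonas beats Mei 91–61.
Every option loses at least one head-to-head, so there is no Condorcet winner.

none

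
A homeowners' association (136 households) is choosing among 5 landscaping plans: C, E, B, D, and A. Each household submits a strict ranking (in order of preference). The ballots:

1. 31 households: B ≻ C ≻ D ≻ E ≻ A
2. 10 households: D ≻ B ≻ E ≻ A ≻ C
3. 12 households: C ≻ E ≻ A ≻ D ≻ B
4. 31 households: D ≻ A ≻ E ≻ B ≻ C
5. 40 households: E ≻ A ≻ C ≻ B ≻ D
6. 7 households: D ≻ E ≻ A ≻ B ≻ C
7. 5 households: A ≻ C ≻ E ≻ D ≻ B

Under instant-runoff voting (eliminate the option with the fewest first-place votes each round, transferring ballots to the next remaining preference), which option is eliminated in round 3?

B

Round 1: C 12, E 40, B 31, D 48, A 5. Eliminate A.
Round 2: C 17, E 40, B 31, D 48. Eliminate C.
Round 3: E 57, B 31, D 48. Eliminate B.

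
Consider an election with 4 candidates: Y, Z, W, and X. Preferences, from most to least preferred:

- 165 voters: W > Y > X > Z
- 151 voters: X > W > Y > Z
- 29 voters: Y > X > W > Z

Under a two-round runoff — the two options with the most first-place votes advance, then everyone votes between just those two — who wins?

Round 1 first-place votes: Y 29, Z 0, W 165, X 151.
W and X advance.
Runoff: W is preferred to X by 165 voters; X by 180.
X wins the runoff.

X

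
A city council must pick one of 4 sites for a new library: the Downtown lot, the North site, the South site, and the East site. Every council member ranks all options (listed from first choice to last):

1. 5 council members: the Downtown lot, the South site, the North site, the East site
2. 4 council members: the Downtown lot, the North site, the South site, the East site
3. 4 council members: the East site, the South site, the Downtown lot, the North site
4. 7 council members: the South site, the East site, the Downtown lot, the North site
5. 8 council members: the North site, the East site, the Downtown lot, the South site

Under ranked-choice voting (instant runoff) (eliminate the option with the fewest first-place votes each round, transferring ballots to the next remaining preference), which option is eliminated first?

the East site

Round 1: the Downtown lot 9, the North site 8, the South site 7, the East site 4. Eliminate the East site.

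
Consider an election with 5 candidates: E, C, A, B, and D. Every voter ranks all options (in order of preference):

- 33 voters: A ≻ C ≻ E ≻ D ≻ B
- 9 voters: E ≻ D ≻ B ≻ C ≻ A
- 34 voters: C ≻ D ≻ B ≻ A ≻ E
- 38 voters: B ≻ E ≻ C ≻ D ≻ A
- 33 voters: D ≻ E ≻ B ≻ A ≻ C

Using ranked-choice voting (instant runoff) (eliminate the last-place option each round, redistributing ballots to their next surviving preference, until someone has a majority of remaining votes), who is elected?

Round 1: E 9, C 34, A 33, B 38, D 33. Eliminate E.
Round 2: C 34, A 33, B 38, D 42. Eliminate A.
Round 3: C 67, B 38, D 42. Eliminate B.
Round 4: C 105, D 42. C has a majority.

C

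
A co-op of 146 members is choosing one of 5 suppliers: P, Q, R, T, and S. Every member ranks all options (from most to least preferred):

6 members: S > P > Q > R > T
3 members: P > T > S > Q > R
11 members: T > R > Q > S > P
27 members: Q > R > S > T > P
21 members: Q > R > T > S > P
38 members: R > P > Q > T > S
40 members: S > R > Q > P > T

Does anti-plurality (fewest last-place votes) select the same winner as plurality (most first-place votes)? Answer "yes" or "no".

yes

Anti-plurality — last-place votes: P 59, Q 0, R 3, T 46, S 38. Winner: Q.
Plurality — first-place votes: P 3, Q 48, R 38, T 11, S 46. Winner: Q.
The two methods agree.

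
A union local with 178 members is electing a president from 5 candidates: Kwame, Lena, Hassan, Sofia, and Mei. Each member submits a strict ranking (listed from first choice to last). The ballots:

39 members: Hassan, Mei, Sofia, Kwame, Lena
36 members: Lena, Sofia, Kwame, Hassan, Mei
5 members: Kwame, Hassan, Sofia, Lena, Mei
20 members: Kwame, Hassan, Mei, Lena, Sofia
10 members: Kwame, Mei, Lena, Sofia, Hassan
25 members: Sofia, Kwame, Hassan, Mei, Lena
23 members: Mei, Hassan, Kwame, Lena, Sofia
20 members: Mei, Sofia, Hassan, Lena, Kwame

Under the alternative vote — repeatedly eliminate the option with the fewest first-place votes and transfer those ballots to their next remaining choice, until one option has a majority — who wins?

Kwame

Round 1: Kwame 35, Lena 36, Hassan 39, Sofia 25, Mei 43. Eliminate Sofia.
Round 2: Kwame 60, Lena 36, Hassan 39, Mei 43. Eliminate Lena.
Round 3: Kwame 96, Hassan 39, Mei 43. Kwame has a majority.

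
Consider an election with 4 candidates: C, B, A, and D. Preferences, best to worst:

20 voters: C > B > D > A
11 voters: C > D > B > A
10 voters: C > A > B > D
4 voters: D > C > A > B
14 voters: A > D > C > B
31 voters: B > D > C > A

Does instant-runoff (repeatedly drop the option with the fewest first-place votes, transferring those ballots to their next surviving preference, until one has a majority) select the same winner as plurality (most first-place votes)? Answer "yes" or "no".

Instant-runoff — R1 C 41, B 31, A 14, D 4 (D out); R2 C 45, B 31, A 14 (A out); R3 C 59, B 31 (C winner). Winner: C.
Plurality — first-place votes: C 41, B 31, A 14, D 4. Winner: C.
The two methods agree.

yes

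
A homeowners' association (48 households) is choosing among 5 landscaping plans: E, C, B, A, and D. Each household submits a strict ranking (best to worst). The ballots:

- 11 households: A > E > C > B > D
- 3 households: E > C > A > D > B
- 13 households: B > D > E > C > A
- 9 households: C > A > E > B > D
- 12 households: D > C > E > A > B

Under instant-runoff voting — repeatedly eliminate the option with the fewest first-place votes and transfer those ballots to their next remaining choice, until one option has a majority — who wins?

Round 1: E 3, C 9, B 13, A 11, D 12. Eliminate E.
Round 2: C 12, B 13, A 11, D 12. Eliminate A.
Round 3: C 23, B 13, D 12. Eliminate D.
Round 4: C 35, B 13. C has a majority.

C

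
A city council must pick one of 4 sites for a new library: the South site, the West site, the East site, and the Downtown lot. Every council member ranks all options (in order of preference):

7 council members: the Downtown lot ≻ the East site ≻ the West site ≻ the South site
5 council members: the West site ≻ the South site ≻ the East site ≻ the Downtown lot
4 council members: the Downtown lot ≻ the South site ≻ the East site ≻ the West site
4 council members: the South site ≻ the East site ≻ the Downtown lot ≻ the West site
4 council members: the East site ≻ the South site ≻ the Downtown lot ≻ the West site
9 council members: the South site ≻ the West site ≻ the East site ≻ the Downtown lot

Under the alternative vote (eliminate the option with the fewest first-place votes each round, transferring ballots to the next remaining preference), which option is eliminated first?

Round 1: the South site 13, the West site 5, the East site 4, the Downtown lot 11. Eliminate the East site.

the East site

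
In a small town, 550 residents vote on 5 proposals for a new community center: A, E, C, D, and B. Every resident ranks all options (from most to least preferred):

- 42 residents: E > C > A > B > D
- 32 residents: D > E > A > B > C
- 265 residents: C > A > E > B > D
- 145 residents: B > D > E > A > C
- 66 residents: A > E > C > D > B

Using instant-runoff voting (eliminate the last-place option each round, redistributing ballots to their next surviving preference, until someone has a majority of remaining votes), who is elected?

C

Round 1: A 66, E 42, C 265, D 32, B 145. Eliminate D.
Round 2: A 66, E 74, C 265, B 145. Eliminate A.
Round 3: E 140, C 265, B 145. Eliminate E.
Round 4: C 373, B 177. C has a majority.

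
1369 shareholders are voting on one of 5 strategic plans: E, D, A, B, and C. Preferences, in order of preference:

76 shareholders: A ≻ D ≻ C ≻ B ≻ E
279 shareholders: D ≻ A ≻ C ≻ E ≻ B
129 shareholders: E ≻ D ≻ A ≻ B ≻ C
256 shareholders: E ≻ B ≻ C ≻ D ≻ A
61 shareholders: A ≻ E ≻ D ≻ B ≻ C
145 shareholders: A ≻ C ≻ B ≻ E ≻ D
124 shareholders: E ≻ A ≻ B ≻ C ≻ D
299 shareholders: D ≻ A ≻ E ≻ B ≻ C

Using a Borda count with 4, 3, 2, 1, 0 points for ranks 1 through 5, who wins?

A

E: 76·0 + 279·1 + 129·4 + 256·4 + 61·3 + 145·1 + 124·4 + 299·2 = 3241
D: 76·3 + 279·4 + 129·3 + 256·1 + 61·2 + 145·0 + 124·0 + 299·4 = 3305
A: 76·4 + 279·3 + 129·2 + 256·0 + 61·4 + 145·4 + 124·3 + 299·3 = 3492
B: 76·1 + 279·0 + 129·1 + 256·3 + 61·1 + 145·2 + 124·2 + 299·1 = 1871
C: 76·2 + 279·2 + 129·0 + 256·2 + 61·0 + 145·3 + 124·1 + 299·0 = 1781
A has the highest Borda score (3492).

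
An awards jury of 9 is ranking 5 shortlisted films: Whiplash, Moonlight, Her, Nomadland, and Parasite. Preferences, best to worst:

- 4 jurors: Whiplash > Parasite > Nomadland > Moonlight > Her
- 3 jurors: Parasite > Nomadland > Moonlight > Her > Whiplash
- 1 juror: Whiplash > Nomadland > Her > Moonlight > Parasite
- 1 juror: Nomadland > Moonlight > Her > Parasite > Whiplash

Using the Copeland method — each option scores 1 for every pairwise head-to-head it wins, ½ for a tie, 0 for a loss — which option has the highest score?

Whiplash: beats Moonlight, Her, Nomadland, and Parasite → score 4.
Moonlight: beats Her; loses to Whiplash, Nomadland, and Parasite → score 1.
Her: loses to Whiplash, Moonlight, Nomadland, and Parasite → score 0.
Nomadland: beats Moonlight and Her; loses to Whiplash and Parasite → score 2.
Parasite: beats Moonlight, Her, and Nomadland; loses to Whiplash → score 3.
Whiplash has the best pairwise record.

Whiplash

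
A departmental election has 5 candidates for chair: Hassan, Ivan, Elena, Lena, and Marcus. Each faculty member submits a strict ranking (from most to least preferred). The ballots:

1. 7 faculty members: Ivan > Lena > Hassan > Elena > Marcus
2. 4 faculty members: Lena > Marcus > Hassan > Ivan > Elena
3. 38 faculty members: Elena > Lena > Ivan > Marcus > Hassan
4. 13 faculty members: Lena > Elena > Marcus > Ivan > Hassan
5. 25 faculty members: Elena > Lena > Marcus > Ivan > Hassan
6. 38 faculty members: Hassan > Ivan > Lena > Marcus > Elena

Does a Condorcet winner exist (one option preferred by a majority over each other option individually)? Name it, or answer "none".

Elena vs Hassan: 76–49 for Elena.
Elena vs Ivan: 76–49 for Elena.
Elena vs Lena: 63–62 for Elena.
Elena vs Marcus: 83–42 for Elena.
Elena beats every other option head-to-head.

Elena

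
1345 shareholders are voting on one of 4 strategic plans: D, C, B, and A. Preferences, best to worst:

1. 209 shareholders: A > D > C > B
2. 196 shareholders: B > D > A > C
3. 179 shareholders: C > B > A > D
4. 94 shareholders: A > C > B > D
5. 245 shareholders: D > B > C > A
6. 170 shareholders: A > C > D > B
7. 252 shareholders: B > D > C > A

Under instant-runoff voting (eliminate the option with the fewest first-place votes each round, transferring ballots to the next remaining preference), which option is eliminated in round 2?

D

Round 1: D 245, C 179, B 448, A 473. Eliminate C.
Round 2: D 245, B 627, A 473. Eliminate D.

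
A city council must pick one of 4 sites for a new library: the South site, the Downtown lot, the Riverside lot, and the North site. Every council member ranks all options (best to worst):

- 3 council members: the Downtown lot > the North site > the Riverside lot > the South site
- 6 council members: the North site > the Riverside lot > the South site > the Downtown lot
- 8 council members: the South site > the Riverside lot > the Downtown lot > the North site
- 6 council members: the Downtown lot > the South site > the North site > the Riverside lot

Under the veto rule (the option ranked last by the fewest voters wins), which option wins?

the South site

Last-place votes: the South site 3, the Downtown lot 6, the Riverside lot 6, the North site 8.
the South site is ranked last by the fewest voters, so the South site wins.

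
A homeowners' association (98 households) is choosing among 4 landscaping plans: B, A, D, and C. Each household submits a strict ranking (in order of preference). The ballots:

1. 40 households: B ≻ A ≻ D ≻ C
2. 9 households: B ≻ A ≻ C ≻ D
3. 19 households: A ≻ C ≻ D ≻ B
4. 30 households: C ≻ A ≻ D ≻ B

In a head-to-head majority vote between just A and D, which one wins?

A

Voters preferring A to D: 98; preferring D to A: 0.
A wins the head-to-head.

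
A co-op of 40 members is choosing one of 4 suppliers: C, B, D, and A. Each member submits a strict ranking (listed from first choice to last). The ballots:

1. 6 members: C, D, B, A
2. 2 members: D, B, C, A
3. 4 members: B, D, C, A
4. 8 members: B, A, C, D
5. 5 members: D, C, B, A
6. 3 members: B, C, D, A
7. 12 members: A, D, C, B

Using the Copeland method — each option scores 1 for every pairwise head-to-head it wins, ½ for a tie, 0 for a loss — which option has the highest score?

C: beats B; ties A; loses to D → score 1.5.
B: beats A; loses to C and D → score 1.
D: beats C and B; ties A → score 2.5.
A: ties C and D; loses to B → score 1.
D has the best pairwise record.

D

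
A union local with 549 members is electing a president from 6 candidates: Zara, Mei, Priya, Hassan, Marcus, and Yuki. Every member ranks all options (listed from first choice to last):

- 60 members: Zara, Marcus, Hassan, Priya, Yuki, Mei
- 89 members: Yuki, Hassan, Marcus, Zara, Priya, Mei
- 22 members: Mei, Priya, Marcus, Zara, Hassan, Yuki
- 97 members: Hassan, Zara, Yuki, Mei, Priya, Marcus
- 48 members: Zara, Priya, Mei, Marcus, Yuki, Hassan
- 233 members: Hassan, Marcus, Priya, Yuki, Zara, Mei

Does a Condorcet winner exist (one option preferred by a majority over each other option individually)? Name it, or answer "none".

Hassan vs Zara: 419–130 for Hassan.
Hassan vs Mei: 479–70 for Hassan.
Hassan vs Priya: 479–70 for Hassan.
Hassan vs Marcus: 419–130 for Hassan.
Hassan vs Yuki: 412–137 for Hassan.
Hassan beats every other option head-to-head.

Hassan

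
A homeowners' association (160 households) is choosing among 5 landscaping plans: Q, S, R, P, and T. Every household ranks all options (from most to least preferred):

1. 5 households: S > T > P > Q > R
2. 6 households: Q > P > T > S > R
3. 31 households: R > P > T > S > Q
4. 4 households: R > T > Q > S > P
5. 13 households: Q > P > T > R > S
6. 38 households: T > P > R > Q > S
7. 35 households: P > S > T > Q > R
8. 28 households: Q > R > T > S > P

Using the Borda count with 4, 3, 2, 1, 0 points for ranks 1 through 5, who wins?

P

Q: 5·1 + 6·4 + 31·0 + 4·2 + 13·4 + 38·1 + 35·1 + 28·4 = 274
S: 5·4 + 6·1 + 31·1 + 4·1 + 13·0 + 38·0 + 35·3 + 28·1 = 194
R: 5·0 + 6·0 + 31·4 + 4·4 + 13·1 + 38·2 + 35·0 + 28·3 = 313
P: 5·2 + 6·3 + 31·3 + 4·0 + 13·3 + 38·3 + 35·4 + 28·0 = 414
T: 5·3 + 6·2 + 31·2 + 4·3 + 13·2 + 38·4 + 35·2 + 28·2 = 405
P has the highest Borda score (414).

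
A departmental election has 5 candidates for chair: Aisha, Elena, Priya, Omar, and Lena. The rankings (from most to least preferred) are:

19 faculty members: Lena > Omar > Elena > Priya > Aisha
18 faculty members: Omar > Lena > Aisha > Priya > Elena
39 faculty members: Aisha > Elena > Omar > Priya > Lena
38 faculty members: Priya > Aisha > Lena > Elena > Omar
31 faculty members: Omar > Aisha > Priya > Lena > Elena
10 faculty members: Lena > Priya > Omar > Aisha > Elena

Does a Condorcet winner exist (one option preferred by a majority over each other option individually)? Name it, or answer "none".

Omar

Omar vs Aisha: 78–77 for Omar.
Omar vs Elena: 78–77 for Omar.
Omar vs Priya: 107–48 for Omar.
Omar vs Lena: 88–67 for Omar.
Omar beats every other option head-to-head.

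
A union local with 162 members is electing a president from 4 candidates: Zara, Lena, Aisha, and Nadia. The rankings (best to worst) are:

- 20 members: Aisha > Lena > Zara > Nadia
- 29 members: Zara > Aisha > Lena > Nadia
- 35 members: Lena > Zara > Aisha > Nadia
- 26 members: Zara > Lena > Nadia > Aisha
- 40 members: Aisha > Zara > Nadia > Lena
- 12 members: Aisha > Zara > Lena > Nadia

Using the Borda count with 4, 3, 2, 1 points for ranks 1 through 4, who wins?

Zara

Zara: 20·2 + 29·4 + 35·3 + 26·4 + 40·3 + 12·3 = 521
Lena: 20·3 + 29·2 + 35·4 + 26·3 + 40·1 + 12·2 = 400
Aisha: 20·4 + 29·3 + 35·2 + 26·1 + 40·4 + 12·4 = 471
Nadia: 20·1 + 29·1 + 35·1 + 26·2 + 40·2 + 12·1 = 228
Zara has the highest Borda score (521).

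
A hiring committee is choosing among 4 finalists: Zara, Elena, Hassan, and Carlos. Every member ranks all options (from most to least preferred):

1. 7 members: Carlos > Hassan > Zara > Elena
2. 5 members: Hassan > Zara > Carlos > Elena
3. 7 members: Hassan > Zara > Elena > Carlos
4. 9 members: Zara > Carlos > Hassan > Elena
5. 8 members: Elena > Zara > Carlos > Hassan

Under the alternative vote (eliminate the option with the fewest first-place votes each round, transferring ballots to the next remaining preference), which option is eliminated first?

Carlos

Round 1: Zara 9, Elena 8, Hassan 12, Carlos 7. Eliminate Carlos.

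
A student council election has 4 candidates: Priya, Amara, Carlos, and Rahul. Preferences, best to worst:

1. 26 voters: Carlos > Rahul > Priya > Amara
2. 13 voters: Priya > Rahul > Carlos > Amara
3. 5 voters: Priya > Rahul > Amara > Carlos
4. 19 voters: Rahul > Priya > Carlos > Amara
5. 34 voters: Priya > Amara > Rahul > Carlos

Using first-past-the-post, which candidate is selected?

Priya

First-place votes: Priya 52, Amara 0, Carlos 26, Rahul 19.
Priya has the most first-place votes.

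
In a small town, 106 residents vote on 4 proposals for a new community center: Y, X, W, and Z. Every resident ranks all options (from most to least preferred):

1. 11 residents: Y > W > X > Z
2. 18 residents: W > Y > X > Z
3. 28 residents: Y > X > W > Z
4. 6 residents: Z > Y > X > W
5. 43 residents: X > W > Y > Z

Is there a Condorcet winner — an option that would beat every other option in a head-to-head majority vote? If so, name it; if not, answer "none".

none

Checking pairwise contests:
W beats Y 61–45.
Y beats X 63–43.
X beats W 77–29.
Y beats Z 100–6.
Every option loses at least one head-to-head, so there is no Condorcet winner.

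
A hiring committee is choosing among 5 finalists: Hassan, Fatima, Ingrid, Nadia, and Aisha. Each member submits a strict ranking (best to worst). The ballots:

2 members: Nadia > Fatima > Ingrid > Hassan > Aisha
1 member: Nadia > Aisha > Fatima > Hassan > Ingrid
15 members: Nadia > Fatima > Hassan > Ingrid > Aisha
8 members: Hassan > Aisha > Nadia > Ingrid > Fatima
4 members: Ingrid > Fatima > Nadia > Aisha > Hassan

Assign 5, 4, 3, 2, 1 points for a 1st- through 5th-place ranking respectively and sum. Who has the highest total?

Nadia

Hassan: 2·2 + 1·2 + 15·3 + 8·5 + 4·1 = 95
Fatima: 2·4 + 1·3 + 15·4 + 8·1 + 4·4 = 95
Ingrid: 2·3 + 1·1 + 15·2 + 8·2 + 4·5 = 73
Nadia: 2·5 + 1·5 + 15·5 + 8·3 + 4·3 = 126
Aisha: 2·1 + 1·4 + 15·1 + 8·4 + 4·2 = 61
Nadia has the highest Borda score (126).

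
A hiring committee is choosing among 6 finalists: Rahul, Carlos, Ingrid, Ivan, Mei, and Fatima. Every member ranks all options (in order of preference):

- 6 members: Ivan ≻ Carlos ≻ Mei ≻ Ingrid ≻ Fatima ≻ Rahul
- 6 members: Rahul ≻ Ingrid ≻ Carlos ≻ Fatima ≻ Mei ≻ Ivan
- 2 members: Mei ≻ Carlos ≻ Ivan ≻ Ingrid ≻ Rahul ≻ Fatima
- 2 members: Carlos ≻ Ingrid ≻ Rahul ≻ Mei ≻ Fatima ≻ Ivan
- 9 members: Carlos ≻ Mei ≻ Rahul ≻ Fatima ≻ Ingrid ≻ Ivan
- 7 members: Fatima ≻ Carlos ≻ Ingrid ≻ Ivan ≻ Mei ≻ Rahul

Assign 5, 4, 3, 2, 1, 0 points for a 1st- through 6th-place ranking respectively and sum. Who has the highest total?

Carlos

Rahul: 6·0 + 6·5 + 2·1 + 2·3 + 9·3 + 7·0 = 65
Carlos: 6·4 + 6·3 + 2·4 + 2·5 + 9·5 + 7·4 = 133
Ingrid: 6·2 + 6·4 + 2·2 + 2·4 + 9·1 + 7·3 = 78
Ivan: 6·5 + 6·0 + 2·3 + 2·0 + 9·0 + 7·2 = 50
Mei: 6·3 + 6·1 + 2·5 + 2·2 + 9·4 + 7·1 = 81
Fatima: 6·1 + 6·2 + 2·0 + 2·1 + 9·2 + 7·5 = 73
Carlos has the highest Borda score (133).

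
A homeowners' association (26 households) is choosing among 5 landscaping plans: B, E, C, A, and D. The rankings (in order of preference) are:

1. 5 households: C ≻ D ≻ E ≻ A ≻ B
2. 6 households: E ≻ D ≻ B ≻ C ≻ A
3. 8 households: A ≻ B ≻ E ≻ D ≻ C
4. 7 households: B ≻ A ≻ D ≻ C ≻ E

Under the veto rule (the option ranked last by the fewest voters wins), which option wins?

Last-place votes: B 5, E 7, C 8, A 6, D 0.
D is ranked last by the fewest voters, so D wins.

D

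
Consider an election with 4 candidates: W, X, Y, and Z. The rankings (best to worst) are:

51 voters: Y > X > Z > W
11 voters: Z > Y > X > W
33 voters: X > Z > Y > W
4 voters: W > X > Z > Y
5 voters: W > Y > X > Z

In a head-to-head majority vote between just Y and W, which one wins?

Voters preferring Y to W: 95; preferring W to Y: 9.
Y wins the head-to-head.

Y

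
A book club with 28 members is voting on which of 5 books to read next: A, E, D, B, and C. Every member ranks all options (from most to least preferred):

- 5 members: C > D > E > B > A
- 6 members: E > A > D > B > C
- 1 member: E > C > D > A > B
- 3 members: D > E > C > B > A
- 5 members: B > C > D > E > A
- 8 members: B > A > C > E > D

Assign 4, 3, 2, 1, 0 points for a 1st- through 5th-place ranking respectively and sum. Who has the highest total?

B

A: 5·0 + 6·3 + 1·1 + 3·0 + 5·0 + 8·3 = 43
E: 5·2 + 6·4 + 1·4 + 3·3 + 5·1 + 8·1 = 60
D: 5·3 + 6·2 + 1·2 + 3·4 + 5·2 + 8·0 = 51
B: 5·1 + 6·1 + 1·0 + 3·1 + 5·4 + 8·4 = 66
C: 5·4 + 6·0 + 1·3 + 3·2 + 5·3 + 8·2 = 60
B has the highest Borda score (66).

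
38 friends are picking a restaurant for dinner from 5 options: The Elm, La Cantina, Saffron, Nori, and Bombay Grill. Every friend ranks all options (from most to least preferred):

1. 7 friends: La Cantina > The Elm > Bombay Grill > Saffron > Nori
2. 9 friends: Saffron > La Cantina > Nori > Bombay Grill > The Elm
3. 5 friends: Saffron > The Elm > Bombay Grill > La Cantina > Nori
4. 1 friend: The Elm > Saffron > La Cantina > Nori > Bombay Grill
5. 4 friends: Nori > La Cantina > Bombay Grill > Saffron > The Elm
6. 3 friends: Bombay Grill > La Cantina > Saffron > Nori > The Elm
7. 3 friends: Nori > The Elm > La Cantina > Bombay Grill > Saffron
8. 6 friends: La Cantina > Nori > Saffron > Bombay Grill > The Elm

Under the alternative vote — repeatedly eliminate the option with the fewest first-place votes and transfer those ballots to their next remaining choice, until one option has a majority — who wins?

Round 1: The Elm 1, La Cantina 13, Saffron 14, Nori 7, Bombay Grill 3. Eliminate The Elm.
Round 2: La Cantina 13, Saffron 15, Nori 7, Bombay Grill 3. Eliminate Bombay Grill.
Round 3: La Cantina 16, Saffron 15, Nori 7. Eliminate Nori.
Round 4: La Cantina 23, Saffron 15. La Cantina has a majority.

La Cantina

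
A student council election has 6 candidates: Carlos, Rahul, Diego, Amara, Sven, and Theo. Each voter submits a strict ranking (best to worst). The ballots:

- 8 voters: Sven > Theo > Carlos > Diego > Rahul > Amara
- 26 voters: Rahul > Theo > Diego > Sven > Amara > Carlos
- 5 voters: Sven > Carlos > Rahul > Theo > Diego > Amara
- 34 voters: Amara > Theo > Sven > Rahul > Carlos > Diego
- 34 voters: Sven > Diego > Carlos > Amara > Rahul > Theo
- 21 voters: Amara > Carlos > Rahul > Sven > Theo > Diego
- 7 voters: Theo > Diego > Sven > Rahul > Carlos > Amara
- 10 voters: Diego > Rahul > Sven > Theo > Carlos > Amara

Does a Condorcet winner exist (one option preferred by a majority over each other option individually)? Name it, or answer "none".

Sven

Sven vs Carlos: 124–21 for Sven.
Sven vs Rahul: 88–57 for Sven.
Sven vs Diego: 102–43 for Sven.
Sven vs Amara: 90–55 for Sven.
Sven vs Theo: 78–67 for Sven.
Sven beats every other option head-to-head.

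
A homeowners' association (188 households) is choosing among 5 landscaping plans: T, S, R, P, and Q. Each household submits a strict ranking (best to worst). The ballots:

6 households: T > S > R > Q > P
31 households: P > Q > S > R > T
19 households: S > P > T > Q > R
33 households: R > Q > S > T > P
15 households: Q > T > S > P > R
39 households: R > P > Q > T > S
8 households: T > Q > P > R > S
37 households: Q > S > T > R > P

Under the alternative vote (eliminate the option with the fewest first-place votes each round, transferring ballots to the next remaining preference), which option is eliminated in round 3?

Round 1: T 14, S 19, R 72, P 31, Q 52. Eliminate T.
Round 2: S 25, R 72, P 31, Q 60. Eliminate S.
Round 3: R 78, P 50, Q 60. Eliminate P.

P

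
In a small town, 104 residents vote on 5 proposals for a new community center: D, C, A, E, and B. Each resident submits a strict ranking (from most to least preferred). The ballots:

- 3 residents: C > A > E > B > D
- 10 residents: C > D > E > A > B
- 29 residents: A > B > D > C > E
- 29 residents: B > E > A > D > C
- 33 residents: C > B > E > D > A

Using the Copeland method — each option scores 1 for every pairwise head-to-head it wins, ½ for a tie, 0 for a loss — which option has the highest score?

B

D: beats C; loses to A, E, and B → score 1.
C: beats E; loses to D, A, and B → score 1.
A: beats D and C; loses to E and B → score 2.
E: beats D and A; loses to C and B → score 2.
B: beats D, C, A, and E → score 4.
B has the best pairwise record.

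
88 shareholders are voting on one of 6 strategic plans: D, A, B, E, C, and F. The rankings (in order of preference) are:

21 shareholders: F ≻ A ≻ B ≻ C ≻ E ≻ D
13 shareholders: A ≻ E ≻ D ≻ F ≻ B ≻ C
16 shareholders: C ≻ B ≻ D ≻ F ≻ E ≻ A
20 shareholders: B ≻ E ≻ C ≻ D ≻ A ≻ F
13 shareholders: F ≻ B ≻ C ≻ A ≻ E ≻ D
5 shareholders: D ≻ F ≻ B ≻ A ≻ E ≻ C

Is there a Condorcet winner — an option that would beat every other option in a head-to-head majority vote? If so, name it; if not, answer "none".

Checking pairwise contests:
A beats D 47–41.
B beats A 54–34.
F beats B 52–36.
A beats E 52–36.
B beats C 72–16.
D beats F 54–34.
Every option loses at least one head-to-head, so there is no Condorcet winner.

none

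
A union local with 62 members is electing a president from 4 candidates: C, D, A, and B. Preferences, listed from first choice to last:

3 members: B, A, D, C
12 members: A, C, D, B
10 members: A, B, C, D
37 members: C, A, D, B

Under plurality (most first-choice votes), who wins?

First-place votes: C 37, D 0, A 22, B 3.
C has the most first-place votes.

C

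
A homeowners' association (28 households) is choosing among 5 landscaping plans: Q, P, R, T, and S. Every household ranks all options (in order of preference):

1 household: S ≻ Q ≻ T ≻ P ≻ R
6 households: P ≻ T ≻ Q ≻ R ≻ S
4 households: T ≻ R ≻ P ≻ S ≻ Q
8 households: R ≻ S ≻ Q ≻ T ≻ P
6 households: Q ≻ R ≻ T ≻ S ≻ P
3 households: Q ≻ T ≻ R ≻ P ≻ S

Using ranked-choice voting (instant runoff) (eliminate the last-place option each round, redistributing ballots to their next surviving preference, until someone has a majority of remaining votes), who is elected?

Round 1: Q 9, P 6, R 8, T 4, S 1. Eliminate S.
Round 2: Q 10, P 6, R 8, T 4. Eliminate T.
Round 3: Q 10, P 6, R 12. Eliminate P.
Round 4: Q 16, R 12. Q has a majority.

Q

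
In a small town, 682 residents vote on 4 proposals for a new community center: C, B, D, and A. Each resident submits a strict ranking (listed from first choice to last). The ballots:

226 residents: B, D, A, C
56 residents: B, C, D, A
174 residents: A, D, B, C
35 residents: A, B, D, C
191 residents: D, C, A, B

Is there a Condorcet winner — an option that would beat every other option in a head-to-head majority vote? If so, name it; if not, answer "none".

D

D vs C: 626–56 for D.
D vs B: 365–317 for D.
D vs A: 473–209 for D.
D beats every other option head-to-head.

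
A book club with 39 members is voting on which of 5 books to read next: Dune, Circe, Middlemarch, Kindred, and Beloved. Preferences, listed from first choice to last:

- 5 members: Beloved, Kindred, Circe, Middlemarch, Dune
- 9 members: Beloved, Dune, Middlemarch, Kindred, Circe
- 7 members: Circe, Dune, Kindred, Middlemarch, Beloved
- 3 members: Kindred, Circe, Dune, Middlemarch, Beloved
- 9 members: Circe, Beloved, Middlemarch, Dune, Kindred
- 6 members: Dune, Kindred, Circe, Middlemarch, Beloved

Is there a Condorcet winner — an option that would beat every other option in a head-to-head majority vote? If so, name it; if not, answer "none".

Checking pairwise contests:
Circe beats Dune 24–15.
Kindred beats Circe 23–16.
Dune beats Middlemarch 25–14.
Dune beats Kindred 31–8.
Circe beats Beloved 25–14.
Every option loses at least one head-to-head, so there is no Condorcet winner.

none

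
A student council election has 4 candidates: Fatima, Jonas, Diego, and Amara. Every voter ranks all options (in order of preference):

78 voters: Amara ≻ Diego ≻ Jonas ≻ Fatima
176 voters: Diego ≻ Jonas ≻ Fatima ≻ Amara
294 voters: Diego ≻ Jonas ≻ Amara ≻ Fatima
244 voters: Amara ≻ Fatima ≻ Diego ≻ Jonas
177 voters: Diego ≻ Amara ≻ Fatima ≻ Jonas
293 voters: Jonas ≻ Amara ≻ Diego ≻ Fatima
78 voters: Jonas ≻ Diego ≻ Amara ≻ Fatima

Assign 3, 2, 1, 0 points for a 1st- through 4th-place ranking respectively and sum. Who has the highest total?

Diego

Fatima: 78·0 + 176·1 + 294·0 + 244·2 + 177·1 + 293·0 + 78·0 = 841
Jonas: 78·1 + 176·2 + 294·2 + 244·0 + 177·0 + 293·3 + 78·3 = 2131
Diego: 78·2 + 176·3 + 294·3 + 244·1 + 177·3 + 293·1 + 78·2 = 2790
Amara: 78·3 + 176·0 + 294·1 + 244·3 + 177·2 + 293·2 + 78·1 = 2278
Diego has the highest Borda score (2790).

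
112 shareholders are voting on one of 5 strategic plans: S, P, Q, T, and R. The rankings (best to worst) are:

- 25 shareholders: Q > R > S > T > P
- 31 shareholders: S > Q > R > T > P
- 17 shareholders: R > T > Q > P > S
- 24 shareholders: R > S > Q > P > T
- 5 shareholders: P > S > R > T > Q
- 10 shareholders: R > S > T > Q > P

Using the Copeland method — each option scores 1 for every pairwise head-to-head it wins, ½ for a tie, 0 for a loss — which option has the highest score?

S: beats P, Q, and T; loses to R → score 3.
P: loses to S, Q, T, and R → score 0.
Q: beats P and T; ties R; loses to S → score 2.5.
T: beats P; loses to S, Q, and R → score 1.
R: beats S, P, and T; ties Q → score 3.5.
R has the best pairwise record.

R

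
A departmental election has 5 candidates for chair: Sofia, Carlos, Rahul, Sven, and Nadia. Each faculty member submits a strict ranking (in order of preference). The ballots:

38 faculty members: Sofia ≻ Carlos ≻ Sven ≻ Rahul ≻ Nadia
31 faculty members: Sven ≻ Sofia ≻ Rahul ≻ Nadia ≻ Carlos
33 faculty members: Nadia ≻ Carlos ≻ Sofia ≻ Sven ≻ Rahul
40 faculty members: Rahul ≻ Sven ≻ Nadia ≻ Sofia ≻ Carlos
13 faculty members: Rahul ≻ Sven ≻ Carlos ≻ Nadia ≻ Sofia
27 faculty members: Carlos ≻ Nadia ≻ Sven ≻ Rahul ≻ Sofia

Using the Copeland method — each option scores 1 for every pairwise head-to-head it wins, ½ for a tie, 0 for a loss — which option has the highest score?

Sven

Sofia: beats Carlos and Rahul; loses to Sven and Nadia → score 2.
Carlos: beats Rahul and Sven; loses to Sofia and Nadia → score 2.
Rahul: beats Nadia; loses to Sofia, Carlos, and Sven → score 1.
Sven: beats Sofia, Rahul, and Nadia; loses to Carlos → score 3.
Nadia: beats Sofia and Carlos; loses to Rahul and Sven → score 2.
Sven has the best pairwise record.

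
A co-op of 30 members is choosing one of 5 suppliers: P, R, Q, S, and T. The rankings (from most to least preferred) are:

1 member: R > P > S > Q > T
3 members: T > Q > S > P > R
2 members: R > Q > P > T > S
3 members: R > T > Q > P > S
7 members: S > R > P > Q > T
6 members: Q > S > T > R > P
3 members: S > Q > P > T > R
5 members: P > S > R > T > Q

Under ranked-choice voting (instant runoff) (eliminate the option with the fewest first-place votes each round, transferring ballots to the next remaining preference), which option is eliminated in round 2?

Round 1: P 5, R 6, Q 6, S 10, T 3. Eliminate T.
Round 2: P 5, R 6, Q 9, S 10. Eliminate P.

P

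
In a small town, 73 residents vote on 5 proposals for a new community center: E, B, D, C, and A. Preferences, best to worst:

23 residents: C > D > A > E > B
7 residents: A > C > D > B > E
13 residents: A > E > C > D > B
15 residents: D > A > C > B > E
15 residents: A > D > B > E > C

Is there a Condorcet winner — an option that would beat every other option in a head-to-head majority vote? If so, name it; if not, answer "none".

none

Checking pairwise contests:
B beats E 37–36.
D beats B 73–0.
C beats D 43–30.
A beats C 50–23.
D beats A 38–35.
Every option loses at least one head-to-head, so there is no Condorcet winner.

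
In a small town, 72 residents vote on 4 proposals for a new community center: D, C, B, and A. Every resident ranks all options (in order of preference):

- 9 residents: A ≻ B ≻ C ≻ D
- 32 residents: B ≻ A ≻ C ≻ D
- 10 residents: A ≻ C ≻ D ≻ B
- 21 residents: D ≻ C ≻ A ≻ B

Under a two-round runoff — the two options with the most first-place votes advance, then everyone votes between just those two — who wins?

B

Round 1 first-place votes: D 21, C 0, B 32, A 19.
B and D advance.
Runoff: B is preferred to D by 41 voters; D by 31.
B wins the runoff.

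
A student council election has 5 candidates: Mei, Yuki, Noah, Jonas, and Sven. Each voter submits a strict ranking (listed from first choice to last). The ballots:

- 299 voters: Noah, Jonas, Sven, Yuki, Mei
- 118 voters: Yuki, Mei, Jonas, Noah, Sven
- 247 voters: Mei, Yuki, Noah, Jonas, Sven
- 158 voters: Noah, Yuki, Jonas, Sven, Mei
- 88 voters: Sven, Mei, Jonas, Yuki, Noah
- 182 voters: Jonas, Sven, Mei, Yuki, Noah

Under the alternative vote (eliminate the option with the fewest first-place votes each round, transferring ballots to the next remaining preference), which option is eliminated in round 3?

Jonas

Round 1: Mei 247, Yuki 118, Noah 457, Jonas 182, Sven 88. Eliminate Sven.
Round 2: Mei 335, Yuki 118, Noah 457, Jonas 182. Eliminate Yuki.
Round 3: Mei 453, Noah 457, Jonas 182. Eliminate Jonas.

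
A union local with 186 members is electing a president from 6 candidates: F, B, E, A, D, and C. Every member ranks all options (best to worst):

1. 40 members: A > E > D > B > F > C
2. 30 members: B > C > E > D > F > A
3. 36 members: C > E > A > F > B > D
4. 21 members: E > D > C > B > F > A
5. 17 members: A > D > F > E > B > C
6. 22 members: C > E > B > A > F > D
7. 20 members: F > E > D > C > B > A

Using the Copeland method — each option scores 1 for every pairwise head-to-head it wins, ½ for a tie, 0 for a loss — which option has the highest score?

E

F: loses to B, E, A, D, and C → score 0.
B: beats F; ties A; loses to E, D, and C → score 1.5.
E: beats F, B, A, D, and C → score 5.
A: beats F and D; ties B; loses to E and C → score 2.5.
D: beats F, B, and C; loses to E and A → score 3.
C: beats F, B, and A; loses to E and D → score 3.
E has the best pairwise record.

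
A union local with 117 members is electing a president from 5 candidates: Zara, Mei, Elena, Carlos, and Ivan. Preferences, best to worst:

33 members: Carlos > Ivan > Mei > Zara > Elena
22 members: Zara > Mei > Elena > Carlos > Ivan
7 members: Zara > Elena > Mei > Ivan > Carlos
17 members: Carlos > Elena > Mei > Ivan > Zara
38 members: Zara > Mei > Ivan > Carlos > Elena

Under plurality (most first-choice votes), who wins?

Zara

First-place votes: Zara 67, Mei 0, Elena 0, Carlos 50, Ivan 0.
Zara has the most first-place votes.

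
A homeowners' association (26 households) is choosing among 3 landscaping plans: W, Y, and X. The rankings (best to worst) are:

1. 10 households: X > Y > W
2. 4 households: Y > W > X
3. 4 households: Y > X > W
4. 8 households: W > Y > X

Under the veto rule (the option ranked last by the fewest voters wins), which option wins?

Y

Last-place votes: W 14, Y 0, X 12.
Y is ranked last by the fewest voters, so Y wins.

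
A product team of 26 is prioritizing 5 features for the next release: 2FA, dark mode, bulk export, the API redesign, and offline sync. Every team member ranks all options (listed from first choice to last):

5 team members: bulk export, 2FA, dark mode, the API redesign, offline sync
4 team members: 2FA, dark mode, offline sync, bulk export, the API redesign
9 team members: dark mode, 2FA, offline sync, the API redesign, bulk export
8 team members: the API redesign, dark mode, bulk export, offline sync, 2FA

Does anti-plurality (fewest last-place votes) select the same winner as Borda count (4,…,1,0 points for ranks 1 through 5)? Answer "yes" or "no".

yes

Anti-plurality — last-place votes: 2FA 8, dark mode 0, bulk export 9, the API redesign 4, offline sync 5. Winner: dark mode.
Borda — scores: 2FA 58, dark mode 82, bulk export 40, the API redesign 46, offline sync 34. Winner: dark mode.
The two methods agree.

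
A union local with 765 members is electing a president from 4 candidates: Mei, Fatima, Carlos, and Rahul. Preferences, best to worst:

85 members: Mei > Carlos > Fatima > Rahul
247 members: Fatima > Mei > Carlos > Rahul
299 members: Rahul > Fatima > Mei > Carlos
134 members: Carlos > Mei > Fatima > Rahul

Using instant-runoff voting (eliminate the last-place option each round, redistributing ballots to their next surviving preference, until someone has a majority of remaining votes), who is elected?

Fatima

Round 1: Mei 85, Fatima 247, Carlos 134, Rahul 299. Eliminate Mei.
Round 2: Fatima 247, Carlos 219, Rahul 299. Eliminate Carlos.
Round 3: Fatima 466, Rahul 299. Fatima has a majority.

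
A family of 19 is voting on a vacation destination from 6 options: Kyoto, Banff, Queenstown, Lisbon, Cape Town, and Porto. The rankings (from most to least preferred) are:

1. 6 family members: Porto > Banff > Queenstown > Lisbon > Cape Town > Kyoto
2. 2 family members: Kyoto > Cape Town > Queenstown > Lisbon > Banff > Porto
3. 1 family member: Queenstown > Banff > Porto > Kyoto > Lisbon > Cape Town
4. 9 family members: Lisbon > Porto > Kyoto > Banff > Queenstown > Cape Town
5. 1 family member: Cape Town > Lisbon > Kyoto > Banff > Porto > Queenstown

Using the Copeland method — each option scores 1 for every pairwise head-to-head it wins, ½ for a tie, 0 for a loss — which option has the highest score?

Kyoto: beats Banff, Queenstown, and Cape Town; loses to Lisbon and Porto → score 3.
Banff: beats Queenstown and Cape Town; loses to Kyoto, Lisbon, and Porto → score 2.
Queenstown: beats Cape Town; loses to Kyoto, Banff, Lisbon, and Porto → score 1.
Lisbon: beats Kyoto, Banff, Queenstown, Cape Town, and Porto → score 5.
Cape Town: loses to Kyoto, Banff, Queenstown, Lisbon, and Porto → score 0.
Porto: beats Kyoto, Banff, Queenstown, and Cape Town; loses to Lisbon → score 4.
Lisbon has the best pairwise record.

Lisbon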